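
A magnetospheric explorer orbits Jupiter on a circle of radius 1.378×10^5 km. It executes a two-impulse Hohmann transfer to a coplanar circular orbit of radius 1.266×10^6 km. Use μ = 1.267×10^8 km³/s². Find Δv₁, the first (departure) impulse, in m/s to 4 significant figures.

Δv₁ = 10400 m/s

Transfer-ellipse semi-major axis a_t = (r₁ + r₂)/2 = (1.378×10^5 + 1.266×10^6)/2 = 7.019×10^5 km.
On the circular orbit at r = 1.378×10^5 km, v_c = √(μ/r) = 30.32 km/s.
Vis-viva on the transfer ellipse at r = 1.378×10^5 km gives v_t = √[μ(2/r − 1/a_t)] = 40.72 km/s.
Δv₁ = |v_t − v_c| = |40.72 − 30.32| = 10.40 km/s.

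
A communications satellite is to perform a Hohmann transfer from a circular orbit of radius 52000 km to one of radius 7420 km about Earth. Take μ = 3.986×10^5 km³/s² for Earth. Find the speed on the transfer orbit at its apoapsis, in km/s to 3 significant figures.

v = 1.38 km/s

Semi-major axis of the transfer orbit: a_t = (52000 + 7420)/2 = 29710 km.
At apoapsis, r = 52000 km.
Applying v² = μ(2/r − 1/a_t): v = 1.384 km/s.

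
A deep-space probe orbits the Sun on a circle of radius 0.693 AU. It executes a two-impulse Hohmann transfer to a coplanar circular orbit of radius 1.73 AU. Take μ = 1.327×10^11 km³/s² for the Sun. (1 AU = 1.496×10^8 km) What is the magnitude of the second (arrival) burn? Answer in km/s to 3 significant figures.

Δv₂ = 5.52 km/s

In km: r₁ = 0.693 × 1.496×10^8 = 1.036728×10^8 km; r₂ = 1.73 × 1.496×10^8 = 2.58808×10^8 km.
The Hohmann ellipse has a_t = (r₁ + r₂)/2 = 1.812404×10^8 km.
Circular speed at r = 2.58808×10^8 km: v_c = √(μ/r) = 22.644 km/s.
Transfer-orbit speed at the same r (vis-viva, a = a_t): v_t = √[μ(2/r − 1/a_t)] = 17.126 km/s.
Δv₂ = |v_t − v_c| = |17.126 − 22.644| = 5.518 km/s.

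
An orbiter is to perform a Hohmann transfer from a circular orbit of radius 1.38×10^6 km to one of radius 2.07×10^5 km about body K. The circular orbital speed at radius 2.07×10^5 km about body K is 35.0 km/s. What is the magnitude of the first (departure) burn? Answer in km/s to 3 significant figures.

From the circular-orbit relation v² = μ/r at r = 2.07×10^5 km: μ = v²r = (35.0)² × 2.07×10^5 = 2.53575×10^8 km³/s².
The Hohmann ellipse has a_t = (r₁ + r₂)/2 = 7.935×10^5 km.
On the circular orbit at r = 1.380×10^6 km, v_c = √(μ/r) = 13.5554 km/s.
Vis-viva on the transfer ellipse at r = 1.380×10^6 km gives v_t = √[μ(2/r − 1/a_t)] = 6.92349 km/s.
Δv₁ = |v_t − v_c| = |6.92349 − 13.5554| = 6.632 km/s.

Δv₁ = 6.63 km/s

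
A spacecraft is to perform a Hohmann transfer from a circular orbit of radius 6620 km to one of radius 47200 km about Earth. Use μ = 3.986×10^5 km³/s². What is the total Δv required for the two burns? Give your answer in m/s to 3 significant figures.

Transfer-ellipse semi-major axis a_t = (r₁ + r₂)/2 = (6620 + 47200)/2 = 26910 km.
At r₁ the circular-orbit speed is v₁ = √(μ/r₁) = 7.7596 km/s.
On the transfer ellipse at r₁, vis-viva equation gives v_p = √[μ(2/r₁ − 1/a_t)] = 10.277 km/s.
First burn Δv₁ = |v_p − v₁| = 2.517 km/s.
At r₂, v₂ = √(μ/r₂) = 2.906 km/s.
Transfer-orbit speed at r₂: v_a = √[μ(2/r₂ − 1/a_t)] = 1.441 km/s.
Second burn Δv₂ = |v₂ − v_a| = 1.465 km/s.
Total Δv = Δv₁ + Δv₂ = 3.982 km/s.

Δv = 3980 m/s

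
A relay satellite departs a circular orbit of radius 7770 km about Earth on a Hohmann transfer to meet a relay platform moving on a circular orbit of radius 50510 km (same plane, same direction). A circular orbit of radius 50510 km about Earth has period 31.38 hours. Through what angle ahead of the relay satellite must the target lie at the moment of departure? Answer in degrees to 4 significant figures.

From Kepler's third law T² = 4π²r³/μ at r = 50510 km, T = 31.38 hours = 31.38 × 3600 s = 1.12968×10^5 s: μ = 4π²r³/T² = 3.98640×10^5 km³/s².
Transfer-ellipse semi-major axis a_t = (r₁ + r₂)/2 = (7770 + 50510)/2 = 29140 km.
Transfer time t = π√(a_t³/μ) = 24751 s.
The target's mean motion on its circular orbit is ω₂ = √(μ/r₂³) = 5.5619×10^-5 rad/s.
Angle swept by the target during transfer: ω₂·t = 1.37663 rad = 78.88°.
Arrival is 180° from departure on the ellipse, so φ = 180° − 78.88° = 101.1°.

φ = 101.1°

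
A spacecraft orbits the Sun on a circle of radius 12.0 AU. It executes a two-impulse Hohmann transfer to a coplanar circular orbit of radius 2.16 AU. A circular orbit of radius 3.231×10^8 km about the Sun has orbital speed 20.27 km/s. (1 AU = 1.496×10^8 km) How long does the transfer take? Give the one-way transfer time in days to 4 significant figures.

t = 3440 days

From the circular-orbit relation v² = μ/r at r = 3.231×10^8 km: μ = v²r = (20.27)² × 3.231×10^8 = 1.32753×10^11 km³/s².
In km: r₁ = 12.0 × 1.496×10^8 = 1.7952×10^9 km; r₂ = 2.16 × 1.496×10^8 = 3.23136×10^8 km.
Semi-major axis of the transfer orbit: a_t = (1.7952×10^9 + 3.23136×10^8)/2 = 1.059168×10^9 km.
Transfer time t = π√(a_t³/μ) = π√((1.059168×10^9)³ / 1.32753×10^11) = 2.972×10^8 s.
Converting: 2.972×10^8 s ÷ 86400 s/day = 3440 days.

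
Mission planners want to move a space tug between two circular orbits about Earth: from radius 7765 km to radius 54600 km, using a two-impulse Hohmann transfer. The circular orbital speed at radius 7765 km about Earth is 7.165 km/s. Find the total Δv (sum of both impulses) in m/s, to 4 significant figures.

From the circular-orbit relation v² = μ/r at r = 7765 km: μ = v²r = (7.165)² × 7765 = 3.98634×10^5 km³/s².
Semi-major axis of the transfer orbit: a_t = (7765 + 54600)/2 = 31182.5 km.
Circular speed at r₁: v₁ = √(μ/r₁) = √(3.98634×10^5/7765) = 7.165 km/s.
On the transfer ellipse at r₁, vis-viva gives v_p = √[μ(2/r₁ − 1/a_t)] = 9.481 km/s.
First burn Δv₁ = |v_p − v₁| = 2.316 km/s.
At r₂, v₂ = √(μ/r₂) = 2.702 km/s.
Transfer-orbit speed at r₂: v_a = √[μ(2/r₂ − 1/a_t)] = 1.348 km/s.
Second burn Δv₂ = |v₂ − v_a| = 1.354 km/s.
Total Δv = Δv₁ + Δv₂ = 3.670 km/s.

Δv = 3670 m/s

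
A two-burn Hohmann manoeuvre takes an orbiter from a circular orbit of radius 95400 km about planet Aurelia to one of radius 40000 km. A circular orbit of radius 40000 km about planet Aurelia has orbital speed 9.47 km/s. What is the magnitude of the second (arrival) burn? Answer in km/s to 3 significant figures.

Δv₂ = 1.77 km/s

From the circular-orbit relation v² = μ/r at r = 40000 km: μ = v²r = (9.47)² × 40000 = 3.58724×10^6 km³/s².
Transfer-ellipse semi-major axis a_t = (r₁ + r₂)/2 = (95400 + 40000)/2 = 67700 km.
On the circular orbit at r = 40000 km, v_c = √(μ/r) = 9.4700 km/s.
Vis-viva on the transfer ellipse at r = 40000 km gives v_t = √[μ(2/r − 1/a_t)] = 11.242 km/s.
Δv₂ = |v_t − v_c| = |11.242 − 9.4700| = 1.772 km/s.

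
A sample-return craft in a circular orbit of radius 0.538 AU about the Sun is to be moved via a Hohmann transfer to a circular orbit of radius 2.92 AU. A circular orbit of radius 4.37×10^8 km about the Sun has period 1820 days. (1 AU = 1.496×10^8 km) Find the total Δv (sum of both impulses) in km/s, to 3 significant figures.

From Kepler's third law T² = 4π²r³/μ at r = 4.37×10^8 km, T = 1820 days = 1820 × 86400 s = 1.57248×10^8 s: μ = 4π²r³/T² = 1.33240×10^11 km³/s².
In km: r₁ = 0.538 × 1.496×10^8 = 8.04848×10^7 km; r₂ = 2.92 × 1.496×10^8 = 4.36832×10^8 km.
Semi-major axis of the transfer orbit: a_t = (8.04848×10^7 + 4.36832×10^8)/2 = 2.586584×10^8 km.
Circular speed at r₁: v₁ = √(μ/r₁) = √(1.33240×10^11/8.04848×10^7) = 40.69 km/s.
Transfer-orbit speed at r₁ (vis-viva equation): v_p = √[μ(2/r₁ − 1/a_t)] = 52.88 km/s.
First burn Δv₁ = |v_p − v₁| = 12.19 km/s.
At r₂, v₂ = √(μ/r₂) = 17.465 km/s.
Transfer-orbit speed at r₂: v_a = √[μ(2/r₂ − 1/a_t)] = 9.7421 km/s.
Second burn Δv₂ = |v₂ − v_a| = 7.723 km/s.
Total Δv = Δv₁ + Δv₂ = 19.91 km/s.

Δv = 19.9 km/s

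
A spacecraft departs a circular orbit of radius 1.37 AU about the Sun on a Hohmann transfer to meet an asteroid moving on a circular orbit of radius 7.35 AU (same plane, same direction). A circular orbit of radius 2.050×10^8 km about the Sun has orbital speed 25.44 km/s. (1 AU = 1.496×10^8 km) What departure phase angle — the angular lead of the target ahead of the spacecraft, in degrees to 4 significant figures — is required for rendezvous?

φ = 97.76°

From the circular-orbit relation v² = μ/r at r = 2.050×10^8 km: μ = v²r = (25.44)² × 2.050×10^8 = 1.32675×10^11 km³/s².
In km: r₁ = 1.37 × 1.496×10^8 = 2.04952×10^8 km; r₂ = 7.35 × 1.496×10^8 = 1.09956×10^9 km.
Transfer-ellipse semi-major axis a_t = (r₁ + r₂)/2 = (2.04952×10^8 + 1.09956×10^9)/2 = 6.52256×10^8 km.
The half-period of the transfer ellipse is t = π√(a_t³/μ) = 1.43676×10^8 s.
Target angular speed ω₂ = √(μ/r₂³) = 9.99000×10^-9 rad/s.
Angle swept by the target during transfer: ω₂·t = 1.4353 rad = 82.24°.
Arrival is 180° from departure on the ellipse, so φ = 180° − 82.24° = 97.76°.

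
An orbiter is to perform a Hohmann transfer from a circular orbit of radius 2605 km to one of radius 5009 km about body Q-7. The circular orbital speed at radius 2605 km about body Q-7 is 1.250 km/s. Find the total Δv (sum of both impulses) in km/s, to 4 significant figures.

Δv = 0.3396 km/s

From the circular-orbit relation v² = μ/r at r = 2605 km: μ = v²r = (1.250)² × 2605 = 4070.31 km³/s².
Semi-major axis of the transfer orbit: a_t = (2605 + 5009)/2 = 3807 km.
Circular speed at r₁: v₁ = √(μ/r₁) = √(4070.31/2605) = 1.2500 km/s.
On the transfer ellipse at r₁, vis-viva gives v_p = √[μ(2/r₁ − 1/a_t)] = 1.4338 km/s.
First burn Δv₁ = |v_p − v₁| = 0.1838 km/s.
Circular speed at r₂: v₂ = √(μ/r₂) = 0.90144 km/s.
Transfer-orbit speed at r₂: v_a = √[μ(2/r₂ − 1/a_t)] = 0.74568 km/s.
Second burn Δv₂ = |v₂ − v_a| = 0.1558 km/s.
Δv = Δv₁ + Δv₂ = 0.1838 + 0.1558 = 0.3396 km/s.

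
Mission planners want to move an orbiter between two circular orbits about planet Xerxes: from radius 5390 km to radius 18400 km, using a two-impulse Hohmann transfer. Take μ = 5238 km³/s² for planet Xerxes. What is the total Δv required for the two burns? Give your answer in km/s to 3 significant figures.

The Hohmann ellipse has a_t = (r₁ + r₂)/2 = 11895 km.
At r₁ the circular-orbit speed is v₁ = √(μ/r₁) = 0.98580 km/s.
Transfer-orbit speed at r₁ (vis-viva equation): v_p = √[μ(2/r₁ − 1/a_t)] = 1.2261 km/s.
First burn Δv₁ = |v_p − v₁| = 0.2403 km/s.
Circular speed at r₂: v₂ = √(μ/r₂) = 0.53355 km/s.
Transfer-orbit speed at r₂: v_a = √[μ(2/r₂ − 1/a_t)] = 0.35916 km/s.
Second burn Δv₂ = |v₂ − v_a| = 0.1744 km/s.
Total Δv = Δv₁ + Δv₂ = 0.4147 km/s.

Δv = 0.415 km/s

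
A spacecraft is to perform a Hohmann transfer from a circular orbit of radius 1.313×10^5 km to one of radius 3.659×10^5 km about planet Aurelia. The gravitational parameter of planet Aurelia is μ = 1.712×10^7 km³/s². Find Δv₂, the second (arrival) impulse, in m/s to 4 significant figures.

Transfer-ellipse semi-major axis a_t = (r₁ + r₂)/2 = (1.313×10^5 + 3.659×10^5)/2 = 2.486×10^5 km.
Circular speed at r = 3.659×10^5 km: v_c = √(μ/r) = 6.840 km/s.
Vis-viva on the transfer ellipse at r = 3.659×10^5 km gives v_t = √[μ(2/r − 1/a_t)] = 4.971 km/s.
Δv₂ = |v_t − v_c| = |4.971 − 6.840| = 1.869 km/s.

Δv₂ = 1869 m/s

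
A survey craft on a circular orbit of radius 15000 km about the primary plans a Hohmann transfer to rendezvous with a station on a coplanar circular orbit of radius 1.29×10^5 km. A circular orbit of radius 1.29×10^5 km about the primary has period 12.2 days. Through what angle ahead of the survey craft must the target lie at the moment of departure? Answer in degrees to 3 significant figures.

φ = 105°

From Kepler's third law T² = 4π²r³/μ at r = 1.29×10^5 km, T = 12.2 days = 12.2 × 86400 s = 1.05408×10^6 s: μ = 4π²r³/T² = 76274.9 km³/s².
Semi-major axis of the transfer orbit: a_t = (15000 + 1.290×10^5)/2 = 72000 km.
The half-period of the transfer ellipse is t = π√(a_t³/μ) = 2.198×10^5 s.
Target angular speed ω₂ = √(μ/r₂³) = 5.961×10^-6 rad/s.
Angle swept by the target during transfer: ω₂·t = 1.310 rad = 75.06°.
The survey craft traverses 180° on the transfer ellipse, so the target must lead by 180° − 75.06° = 105°.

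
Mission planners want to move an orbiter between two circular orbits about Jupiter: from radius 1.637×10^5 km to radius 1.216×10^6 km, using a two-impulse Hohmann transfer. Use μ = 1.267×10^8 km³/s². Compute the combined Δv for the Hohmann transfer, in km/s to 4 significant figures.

Transfer-ellipse semi-major axis a_t = (r₁ + r₂)/2 = (1.637×10^5 + 1.216×10^6)/2 = 6.8985×10^5 km.
Circular speed at r₁: v₁ = √(μ/r₁) = √(1.267×10^8/1.637×10^5) = 27.820 km/s.
Transfer-orbit speed at r₁ (vis-viva equation): v_p = √[μ(2/r₁ − 1/a_t)] = 36.936 km/s.
First burn Δv₁ = |v_p − v₁| = 9.116 km/s.
Circular speed at r₂: v₂ = √(μ/r₂) = 10.2076 km/s.
Transfer-orbit speed at r₂: v_a = √[μ(2/r₂ − 1/a_t)] = 4.97243 km/s.
Second burn Δv₂ = |v₂ − v_a| = 5.235 km/s.
Δv = Δv₁ + Δv₂ = 9.116 + 5.235 = 14.35 km/s.

Δv = 14.35 km/s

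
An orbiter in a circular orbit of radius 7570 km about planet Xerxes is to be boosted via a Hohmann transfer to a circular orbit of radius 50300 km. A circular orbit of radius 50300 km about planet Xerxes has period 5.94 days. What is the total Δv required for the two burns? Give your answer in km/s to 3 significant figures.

Δv = 0.806 km/s

From Kepler's third law T² = 4π²r³/μ at r = 50300 km, T = 5.94 days = 5.94 × 86400 s = 5.13216×10^5 s: μ = 4π²r³/T² = 19074.9 km³/s².
The Hohmann ellipse has a_t = (r₁ + r₂)/2 = 28935 km.
Circular speed at r₁: v₁ = √(μ/r₁) = √(19074.9/7570) = 1.58739 km/s.
On the transfer ellipse at r₁, vis-viva gives v_p = √[μ(2/r₁ − 1/a_t)] = 2.09294 km/s.
First burn Δv₁ = |v_p − v₁| = 0.50555 km/s.
At r₂, v₂ = √(μ/r₂) = 0.61581 km/s.
Transfer-orbit speed at r₂: v_a = √[μ(2/r₂ − 1/a_t)] = 0.31498 km/s.
Second burn Δv₂ = |v₂ − v_a| = 0.30083 km/s.
Total Δv = Δv₁ + Δv₂ = 0.8064 km/s.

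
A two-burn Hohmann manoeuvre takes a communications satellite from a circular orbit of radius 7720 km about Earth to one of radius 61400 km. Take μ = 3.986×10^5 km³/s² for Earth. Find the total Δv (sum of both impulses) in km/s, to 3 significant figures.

Δv = 3.74 km/s

The Hohmann ellipse has a_t = (r₁ + r₂)/2 = 34560 km.
At r₁ the circular-orbit speed is v₁ = √(μ/r₁) = 7.186 km/s.
Transfer-orbit speed at r₁ (vis-viva equation): v_p = √[μ(2/r₁ − 1/a_t)] = 9.578 km/s.
First burn Δv₁ = |v_p − v₁| = 2.392 km/s.
Circular speed at r₂: v₂ = √(μ/r₂) = 2.548 km/s.
Transfer-orbit speed at r₂: v_a = √[μ(2/r₂ − 1/a_t)] = 1.204 km/s.
Second burn Δv₂ = |v₂ − v_a| = 1.344 km/s.
Total Δv = Δv₁ + Δv₂ = 3.736 km/s.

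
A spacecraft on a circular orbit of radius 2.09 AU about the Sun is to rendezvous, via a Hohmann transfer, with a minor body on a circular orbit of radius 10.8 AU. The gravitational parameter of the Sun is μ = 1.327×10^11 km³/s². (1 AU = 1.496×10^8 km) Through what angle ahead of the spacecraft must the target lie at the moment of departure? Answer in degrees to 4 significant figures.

In km: r₁ = 2.09 × 1.496×10^8 = 3.12664×10^8 km; r₂ = 10.8 × 1.496×10^8 = 1.61568×10^9 km.
The Hohmann ellipse has a_t = (r₁ + r₂)/2 = 9.64172×10^8 km.
Transfer time t = π√(a_t³/μ) = 2.58194×10^8 s.
The target's mean motion on its circular orbit is ω₂ = √(μ/r₂³) = 5.60922×10^-9 rad/s.
Angle swept by the target during transfer: ω₂·t = 1.4483 rad = 82.98°.
The spacecraft traverses 180° on the transfer ellipse, so the target must lead by 180° − 82.98° = 97.02°.

φ = 97.02°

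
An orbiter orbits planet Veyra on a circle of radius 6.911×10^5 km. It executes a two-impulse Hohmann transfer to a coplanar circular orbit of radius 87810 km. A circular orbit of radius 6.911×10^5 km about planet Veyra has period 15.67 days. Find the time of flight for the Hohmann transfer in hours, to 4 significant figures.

t = 79.55 hours

From Kepler's third law T² = 4π²r³/μ at r = 6.911×10^5 km, T = 15.67 days = 15.67 × 86400 s = 1.353888×10^6 s: μ = 4π²r³/T² = 7.10914×10^6 km³/s².
The Hohmann ellipse has a_t = (r₁ + r₂)/2 = 3.89455×10^5 km.
By Kepler's third law the transfer-orbit period is T = 2π√(a_t³/μ), so t = T/2 = 2.8637×10^5 s.
Converting: 2.8637×10^5 s ÷ 3600 s/hour = 79.55 hours.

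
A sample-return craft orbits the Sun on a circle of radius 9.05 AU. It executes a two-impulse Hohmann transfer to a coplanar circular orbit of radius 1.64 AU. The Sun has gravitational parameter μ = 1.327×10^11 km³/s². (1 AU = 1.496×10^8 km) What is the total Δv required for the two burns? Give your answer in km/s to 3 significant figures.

In km: r₁ = 9.05 × 1.496×10^8 = 1.35388×10^9 km; r₂ = 1.64 × 1.496×10^8 = 2.45344×10^8 km.
Semi-major axis of the transfer orbit: a_t = (1.35388×10^9 + 2.45344×10^8)/2 = 7.99612×10^8 km.
Circular speed at r₁: v₁ = √(μ/r₁) = √(1.327×10^11/1.35388×10^9) = 9.900 km/s.
Transfer-orbit speed at r₁ (vis-viva equation): v_a = √[μ(2/r₁ − 1/a_t)] = 5.484 km/s.
First burn Δv₁ = |v_a − v₁| = 4.416 km/s.
Circular speed at r₂: v₂ = √(μ/r₂) = 23.257 km/s.
Transfer-orbit speed at r₂: v_p = √[μ(2/r₂ − 1/a_t)] = 30.262 km/s.
Second burn Δv₂ = |v₂ − v_p| = 7.005 km/s.
Δv = Δv₁ + Δv₂ = 4.416 + 7.005 = 11.42 km/s.

Δv = 11.4 km/s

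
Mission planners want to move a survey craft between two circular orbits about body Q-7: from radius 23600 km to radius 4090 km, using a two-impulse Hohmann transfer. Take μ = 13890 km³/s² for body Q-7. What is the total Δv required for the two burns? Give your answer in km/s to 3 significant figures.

Transfer-ellipse semi-major axis a_t = (r₁ + r₂)/2 = (23600 + 4090)/2 = 13845 km.
At r₁ the circular-orbit speed is v₁ = √(μ/r₁) = 0.7672 km/s.
On the transfer ellipse at r₁, vis-viva gives v_a = √[μ(2/r₁ − 1/a_t)] = 0.4170 km/s.
First burn Δv₁ = |v_a − v₁| = 0.3502 km/s.
At r₂, v₂ = √(μ/r₂) = 1.8428 km/s.
Transfer-orbit speed at r₂: v_p = √[μ(2/r₂ − 1/a_t)] = 2.4060 km/s.
Second burn Δv₂ = |v₂ − v_p| = 0.5632 km/s.
Total Δv = Δv₁ + Δv₂ = 0.9134 km/s.

Δv = 0.913 km/s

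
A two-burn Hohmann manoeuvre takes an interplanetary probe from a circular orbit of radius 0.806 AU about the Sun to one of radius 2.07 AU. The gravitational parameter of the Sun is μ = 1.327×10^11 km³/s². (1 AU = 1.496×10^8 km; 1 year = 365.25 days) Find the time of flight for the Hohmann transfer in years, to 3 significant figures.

In km: r₁ = 0.806 × 1.496×10^8 = 1.205776×10^8 km; r₂ = 2.07 × 1.496×10^8 = 3.09672×10^8 km.
Transfer-ellipse semi-major axis a_t = (r₁ + r₂)/2 = (1.205776×10^8 + 3.09672×10^8)/2 = 2.151248×10^8 km.
By Kepler's third law the transfer-orbit period is T = 2π√(a_t³/μ), so t = T/2 = 2.721×10^7 s.
Converting: 2.721×10^7 s ÷ 3.15576×10^7 s/year (365.25 × 86400) = 0.862 years.

t = 0.862 years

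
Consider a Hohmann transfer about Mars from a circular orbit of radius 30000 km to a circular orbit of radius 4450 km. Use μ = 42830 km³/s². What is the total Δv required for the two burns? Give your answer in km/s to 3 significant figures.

Transfer-ellipse semi-major axis a_t = (r₁ + r₂)/2 = (30000 + 4450)/2 = 17225 km.
Circular speed at r₁: v₁ = √(μ/r₁) = √(42830/30000) = 1.19485 km/s.
Transfer-orbit speed at r₁ (vis-viva equation): v_a = √[μ(2/r₁ − 1/a_t)] = 0.607315 km/s.
First burn Δv₁ = |v_a − v₁| = 0.5875 km/s.
Circular speed at r₂: v₂ = √(μ/r₂) = 3.1024 km/s.
Transfer-orbit speed at r₂: v_p = √[μ(2/r₂ − 1/a_t)] = 4.0943 km/s.
Second burn Δv₂ = |v₂ − v_p| = 0.9919 km/s.
Total Δv = Δv₁ + Δv₂ = 1.579 km/s.

Δv = 1.58 km/s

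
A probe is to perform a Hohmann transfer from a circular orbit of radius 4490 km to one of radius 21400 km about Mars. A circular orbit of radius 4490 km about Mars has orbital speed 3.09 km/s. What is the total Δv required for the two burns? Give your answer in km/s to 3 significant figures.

From the circular-orbit relation v² = μ/r at r = 4490 km: μ = v²r = (3.09)² × 4490 = 42871.0 km³/s².
Semi-major axis of the transfer orbit: a_t = (4490 + 21400)/2 = 12945 km.
At r₁ the circular-orbit speed is v₁ = √(μ/r₁) = 3.090 km/s.
On the transfer ellipse at r₁, v² = μ(2/r − 1/a) gives v_p = √[μ(2/r₁ − 1/a_t)] = 3.973 km/s.
First burn Δv₁ = |v_p − v₁| = 0.8830 km/s.
Circular speed at r₂: v₂ = √(μ/r₂) = 1.4154 km/s.
Transfer-orbit speed at r₂: v_a = √[μ(2/r₂ − 1/a_t)] = 0.83358 km/s.
Second burn Δv₂ = |v₂ − v_a| = 0.5818 km/s.
Δv = Δv₁ + Δv₂ = 0.8830 + 0.5818 = 1.465 km/s.

Δv = 1.46 km/s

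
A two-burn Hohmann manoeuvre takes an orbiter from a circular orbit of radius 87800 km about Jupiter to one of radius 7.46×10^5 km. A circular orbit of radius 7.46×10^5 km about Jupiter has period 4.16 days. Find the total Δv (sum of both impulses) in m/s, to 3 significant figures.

From Kepler's third law T² = 4π²r³/μ at r = 7.46×10^5 km, T = 4.16 days = 4.16 × 86400 s = 3.59424×10^5 s: μ = 4π²r³/T² = 1.26871×10^8 km³/s².
The Hohmann ellipse has a_t = (r₁ + r₂)/2 = 4.169×10^5 km.
Circular speed at r₁: v₁ = √(μ/r₁) = √(1.26871×10^8/87800) = 38.01314 km/s.
Transfer-orbit speed at r₁ (vis-viva equation): v_p = √[μ(2/r₁ − 1/a_t)] = 50.84957 km/s.
First burn Δv₁ = |v_p − v₁| = 12.836 km/s.
At r₂, v₂ = √(μ/r₂) = 13.041 km/s.
Transfer-orbit speed at r₂: v_a = √[μ(2/r₂ − 1/a_t)] = 5.9847 km/s.
Second burn Δv₂ = |v₂ − v_a| = 7.0563 km/s.
Δv = Δv₁ + Δv₂ = 12.836 + 7.0563 = 19.89 km/s.

Δv = 19900 m/s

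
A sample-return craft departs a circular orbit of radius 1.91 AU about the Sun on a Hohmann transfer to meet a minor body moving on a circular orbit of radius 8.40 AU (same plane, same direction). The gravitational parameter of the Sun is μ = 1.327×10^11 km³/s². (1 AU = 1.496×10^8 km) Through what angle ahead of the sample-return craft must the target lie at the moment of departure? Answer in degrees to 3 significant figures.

In km: r₁ = 1.91 × 1.496×10^8 = 2.85736×10^8 km; r₂ = 8.40 × 1.496×10^8 = 1.25664×10^9 km.
Semi-major axis of the transfer orbit: a_t = (2.85736×10^8 + 1.25664×10^9)/2 = 7.71188×10^8 km.
The half-period of the transfer ellipse is t = π√(a_t³/μ) = 1.84695×10^8 s.
Target angular speed ω₂ = √(μ/r₂³) = 8.17747×10^-9 rad/s.
Angle swept by the target during transfer: ω₂·t = 1.51034 rad = 86.54°.
Arrival is 180° from departure on the ellipse, so φ = 180° − 86.54° = 93.5°.

φ = 93.5°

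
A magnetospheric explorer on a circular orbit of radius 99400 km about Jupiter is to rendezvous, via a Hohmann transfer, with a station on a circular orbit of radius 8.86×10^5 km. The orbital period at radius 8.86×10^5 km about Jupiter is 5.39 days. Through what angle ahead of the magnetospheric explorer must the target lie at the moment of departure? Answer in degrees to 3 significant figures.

From Kepler's third law T² = 4π²r³/μ at r = 8.86×10^5 km, T = 5.39 days = 5.39 × 86400 s = 4.65696×10^5 s: μ = 4π²r³/T² = 1.26606×10^8 km³/s².
The Hohmann ellipse has a_t = (r₁ + r₂)/2 = 4.927×10^5 km.
Transfer time t = π√(a_t³/μ) = 96560 s.
The target's mean motion on its circular orbit is ω₂ = √(μ/r₂³) = 1.3492×10^-5 rad/s.
Angle swept by the target during transfer: ω₂·t = 1.3028 rad = 74.64°.
The magnetospheric explorer traverses 180° on the transfer ellipse, so the target must lead by 180° − 74.64° = 105°.

φ = 105°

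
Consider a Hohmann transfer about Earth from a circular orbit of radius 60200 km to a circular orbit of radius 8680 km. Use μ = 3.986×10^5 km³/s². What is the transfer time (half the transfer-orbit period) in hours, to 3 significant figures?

t = 8.83 hours

Semi-major axis of the transfer orbit: a_t = (60200 + 8680)/2 = 34440 km.
By Kepler's third law the transfer-orbit period is T = 2π√(a_t³/μ), so t = T/2 = 31800 s.
Converting: 31800 s ÷ 3600 s/hour = 8.83 hours.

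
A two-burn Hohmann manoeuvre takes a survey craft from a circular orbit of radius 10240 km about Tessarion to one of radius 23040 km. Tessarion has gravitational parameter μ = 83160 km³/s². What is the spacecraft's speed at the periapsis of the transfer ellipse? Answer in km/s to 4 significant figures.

v = 3.353 km/s

Transfer-ellipse semi-major axis a_t = (r₁ + r₂)/2 = (10240 + 23040)/2 = 16640 km.
The periapsis of the transfer ellipse is at r = 10240 km.
Vis-viva: v = √[μ(2/r − 1/a_t)] = √[83160 × (2/10240 − 1/16640)] = 3.353 km/s.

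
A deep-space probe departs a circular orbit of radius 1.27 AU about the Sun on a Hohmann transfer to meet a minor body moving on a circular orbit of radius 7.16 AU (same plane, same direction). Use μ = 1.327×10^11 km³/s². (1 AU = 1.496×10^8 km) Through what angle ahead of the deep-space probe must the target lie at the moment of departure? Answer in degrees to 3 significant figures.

φ = 98.7°

In km: r₁ = 1.27 × 1.496×10^8 = 1.89992×10^8 km; r₂ = 7.16 × 1.496×10^8 = 1.071136×10^9 km.
Semi-major axis of the transfer orbit: a_t = (1.89992×10^8 + 1.071136×10^9)/2 = 6.30564×10^8 km.
The half-period of the transfer ellipse is t = π√(a_t³/μ) = 1.366×10^8 s.
Target angular speed ω₂ = √(μ/r₂³) = 1.039×10^-8 rad/s.
Angle swept by the target during transfer: ω₂·t = 1.419 rad = 81.30°.
Arrival is 180° from departure on the ellipse, so φ = 180° − 81.30° = 98.7°.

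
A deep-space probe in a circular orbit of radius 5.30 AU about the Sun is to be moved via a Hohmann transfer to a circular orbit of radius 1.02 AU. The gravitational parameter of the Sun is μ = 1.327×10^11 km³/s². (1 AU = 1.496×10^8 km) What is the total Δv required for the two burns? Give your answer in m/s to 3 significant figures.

In km: r₁ = 5.30 × 1.496×10^8 = 7.9288×10^8 km; r₂ = 1.02 × 1.496×10^8 = 1.52592×10^8 km.
Semi-major axis of the transfer orbit: a_t = (7.9288×10^8 + 1.52592×10^8)/2 = 4.72736×10^8 km.
At r₁ the circular-orbit speed is v₁ = √(μ/r₁) = 12.937 km/s.
Transfer-orbit speed at r₁ (vis-viva): v_a = √[μ(2/r₁ − 1/a_t)] = 7.3500 km/s.
First burn Δv₁ = |v_a − v₁| = 5.587 km/s.
At r₂, v₂ = √(μ/r₂) = 29.4896 km/s.
Transfer-orbit speed at r₂: v_p = √[μ(2/r₂ − 1/a_t)] = 38.1913 km/s.
Second burn Δv₂ = |v₂ − v_p| = 8.702 km/s.
Δv = Δv₁ + Δv₂ = 5.587 + 8.702 = 14.29 km/s.

Δv = 14300 m/s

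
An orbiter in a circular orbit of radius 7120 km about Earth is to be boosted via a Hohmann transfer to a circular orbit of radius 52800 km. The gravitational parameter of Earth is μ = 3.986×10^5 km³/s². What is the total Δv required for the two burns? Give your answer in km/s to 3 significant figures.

Δv = 3.86 km/s

Semi-major axis of the transfer orbit: a_t = (7120 + 52800)/2 = 29960 km.
At r₁ the circular-orbit speed is v₁ = √(μ/r₁) = 7.482 km/s.
On the transfer ellipse at r₁, vis-viva equation gives v_p = √[μ(2/r₁ − 1/a_t)] = 9.933 km/s.
First burn Δv₁ = |v_p − v₁| = 2.451 km/s.
At r₂, v₂ = √(μ/r₂) = 2.7476 km/s.
Transfer-orbit speed at r₂: v_a = √[μ(2/r₂ − 1/a_t)] = 1.3394 km/s.
Second burn Δv₂ = |v₂ − v_a| = 1.408 km/s.
Total Δv = Δv₁ + Δv₂ = 3.859 km/s.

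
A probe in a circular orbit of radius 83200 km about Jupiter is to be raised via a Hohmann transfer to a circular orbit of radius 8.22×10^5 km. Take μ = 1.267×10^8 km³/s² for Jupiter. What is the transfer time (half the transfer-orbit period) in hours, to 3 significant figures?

t = 23.6 hours

Transfer-ellipse semi-major axis a_t = (r₁ + r₂)/2 = (83200 + 8.220×10^5)/2 = 4.526×10^5 km.
Half the transfer-orbit period gives t = π√(a_t³/μ) = 84980 s.
Converting: 84980 s ÷ 3600 s/hour = 23.6 hours.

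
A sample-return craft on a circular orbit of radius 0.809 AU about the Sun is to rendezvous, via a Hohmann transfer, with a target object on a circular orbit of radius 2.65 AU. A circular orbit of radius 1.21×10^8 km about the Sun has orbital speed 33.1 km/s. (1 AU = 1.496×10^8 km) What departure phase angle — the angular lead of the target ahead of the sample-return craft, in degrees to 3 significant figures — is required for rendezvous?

φ = 85.1°

From the circular-orbit relation v² = μ/r at r = 1.21×10^8 km: μ = v²r = (33.1)² × 1.21×10^8 = 1.32569×10^11 km³/s².
In km: r₁ = 0.809 × 1.496×10^8 = 1.210264×10^8 km; r₂ = 2.65 × 1.496×10^8 = 3.9644×10^8 km.
The Hohmann ellipse has a_t = (r₁ + r₂)/2 = 2.587332×10^8 km.
Transfer time t = π√(a_t³/μ) = 3.5909×10^7 s.
Target angular speed ω₂ = √(μ/r₂³) = 4.6127×10^-8 rad/s.
Angle swept by the target during transfer: ω₂·t = 1.6564 rad = 94.90°.
Arrival is 180° from departure on the ellipse, so φ = 180° − 94.90° = 85.1°.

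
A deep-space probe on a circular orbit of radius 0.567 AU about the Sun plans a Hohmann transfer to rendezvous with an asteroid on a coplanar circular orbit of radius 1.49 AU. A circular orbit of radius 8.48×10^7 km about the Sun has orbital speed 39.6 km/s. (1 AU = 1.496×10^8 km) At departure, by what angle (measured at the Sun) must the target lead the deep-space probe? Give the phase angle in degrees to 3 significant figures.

φ = 76.8°

From the circular-orbit relation v² = μ/r at r = 8.48×10^7 km: μ = v²r = (39.6)² × 8.48×10^7 = 1.32980×10^11 km³/s².
In km: r₁ = 0.567 × 1.496×10^8 = 8.48232×10^7 km; r₂ = 1.49 × 1.496×10^8 = 2.22904×10^8 km.
Transfer-ellipse semi-major axis a_t = (r₁ + r₂)/2 = (8.48232×10^7 + 2.22904×10^8)/2 = 1.538636×10^8 km.
The half-period of the transfer ellipse is t = π√(a_t³/μ) = 1.644×10^7 s.
The target's mean motion on its circular orbit is ω₂ = √(μ/r₂³) = 1.096×10^-7 rad/s.
Angle swept by the target during transfer: ω₂·t = 1.802 rad = 103.2°.
Arrival is 180° from departure on the ellipse, so φ = 180° − 103.2° = 76.8°.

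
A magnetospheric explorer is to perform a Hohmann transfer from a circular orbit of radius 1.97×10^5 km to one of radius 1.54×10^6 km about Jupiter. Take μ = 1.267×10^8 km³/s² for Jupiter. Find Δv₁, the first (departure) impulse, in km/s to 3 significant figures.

Δv₁ = 8.41 km/s

The Hohmann ellipse has a_t = (r₁ + r₂)/2 = 8.685×10^5 km.
Circular speed at r = 1.970×10^5 km: v_c = √(μ/r) = 25.36 km/s.
Vis-viva on the transfer ellipse at r = 1.970×10^5 km gives v_t = √[μ(2/r − 1/a_t)] = 33.77 km/s.
Δv₁ = |v_t − v_c| = |33.77 − 25.36| = 8.410 km/s.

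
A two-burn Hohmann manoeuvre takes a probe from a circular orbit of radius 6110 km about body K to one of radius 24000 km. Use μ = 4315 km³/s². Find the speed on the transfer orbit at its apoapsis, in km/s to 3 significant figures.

v = 0.270 km/s

Transfer-ellipse semi-major axis a_t = (r₁ + r₂)/2 = (6110 + 24000)/2 = 15055 km.
The apoapsis of the transfer ellipse is at r = 24000 km.
From the vis-viva equation, v = √[μ(2/r − 1/a_t)] = 0.2701 km/s.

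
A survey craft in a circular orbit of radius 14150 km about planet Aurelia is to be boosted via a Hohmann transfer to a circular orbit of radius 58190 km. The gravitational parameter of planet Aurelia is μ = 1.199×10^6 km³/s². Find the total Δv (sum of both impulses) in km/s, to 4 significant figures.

The Hohmann ellipse has a_t = (r₁ + r₂)/2 = 36170 km.
Circular speed at r₁: v₁ = √(μ/r₁) = √(1.199×10^6/14150) = 9.20516 km/s.
On the transfer ellipse at r₁, vis-viva equation gives v_p = √[μ(2/r₁ − 1/a_t)] = 11.6757 km/s.
First burn Δv₁ = |v_p − v₁| = 2.4705 km/s.
At r₂, v₂ = √(μ/r₂) = 4.5393 km/s.
Transfer-orbit speed at r₂: v_a = √[μ(2/r₂ − 1/a_t)] = 2.8392 km/s.
Second burn Δv₂ = |v₂ − v_a| = 1.7001 km/s.
Total Δv = Δv₁ + Δv₂ = 4.171 km/s.

Δv = 4.171 km/s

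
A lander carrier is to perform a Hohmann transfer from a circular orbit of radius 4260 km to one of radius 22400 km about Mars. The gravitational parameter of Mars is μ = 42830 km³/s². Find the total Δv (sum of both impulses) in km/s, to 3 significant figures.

Δv = 1.54 km/s

Semi-major axis of the transfer orbit: a_t = (4260 + 22400)/2 = 13330 km.
Circular speed at r₁: v₁ = √(μ/r₁) = √(42830/4260) = 3.1708 km/s.
Transfer-orbit speed at r₁ (vis-viva equation): v_p = √[μ(2/r₁ − 1/a_t)] = 4.1103 km/s.
First burn Δv₁ = |v_p − v₁| = 0.9395 km/s.
Circular speed at r₂: v₂ = √(μ/r₂) = 1.3828 km/s.
Transfer-orbit speed at r₂: v_a = √[μ(2/r₂ − 1/a_t)] = 0.78170 km/s.
Second burn Δv₂ = |v₂ − v_a| = 0.6011 km/s.
Total Δv = Δv₁ + Δv₂ = 1.541 km/s.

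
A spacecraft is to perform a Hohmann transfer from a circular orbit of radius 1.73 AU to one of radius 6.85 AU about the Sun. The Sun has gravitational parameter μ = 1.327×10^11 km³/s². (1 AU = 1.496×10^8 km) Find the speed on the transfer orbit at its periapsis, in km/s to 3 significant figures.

v = 28.6 km/s

In km: r₁ = 1.73 × 1.496×10^8 = 2.58808×10^8 km; r₂ = 6.85 × 1.496×10^8 = 1.02476×10^9 km.
Transfer-ellipse semi-major axis a_t = (r₁ + r₂)/2 = (2.58808×10^8 + 1.02476×10^9)/2 = 6.41784×10^8 km.
At periapsis, r = 2.58808×10^8 km.
Applying v² = μ(2/r − 1/a_t): v = 28.61 km/s.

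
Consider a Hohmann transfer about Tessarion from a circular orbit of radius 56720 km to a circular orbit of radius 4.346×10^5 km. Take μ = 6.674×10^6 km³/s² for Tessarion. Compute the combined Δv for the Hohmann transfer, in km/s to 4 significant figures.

The Hohmann ellipse has a_t = (r₁ + r₂)/2 = 2.4566×10^5 km.
Circular speed at r₁: v₁ = √(μ/r₁) = √(6.674×10^6/56720) = 10.8474 km/s.
On the transfer ellipse at r₁, vis-viva equation gives v_p = √[μ(2/r₁ − 1/a_t)] = 14.4279 km/s.
First burn Δv₁ = |v_p − v₁| = 3.5805 km/s.
Circular speed at r₂: v₂ = √(μ/r₂) = 3.9188 km/s.
Transfer-orbit speed at r₂: v_a = √[μ(2/r₂ − 1/a_t)] = 1.8830 km/s.
Second burn Δv₂ = |v₂ − v_a| = 2.0358 km/s.
Total Δv = Δv₁ + Δv₂ = 5.616 km/s.

Δv = 5.616 km/s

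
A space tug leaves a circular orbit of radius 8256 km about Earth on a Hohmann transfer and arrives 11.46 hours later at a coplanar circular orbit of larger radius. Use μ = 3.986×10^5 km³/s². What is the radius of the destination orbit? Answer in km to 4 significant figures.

r₂ = 73670 km

Transfer time t = 11.46 hours = 41256 s, and t = π√(a_t³/μ).
So a_t = (μ t²/π²)^(1/3) = (3.986×10^5 × (41256)² / π²)^(1/3) = 40964 km.
Since a_t = (r₁ + r₂)/2, r₂ = 2a_t − r₁ = 2×40964 − 8256 = 73672 km.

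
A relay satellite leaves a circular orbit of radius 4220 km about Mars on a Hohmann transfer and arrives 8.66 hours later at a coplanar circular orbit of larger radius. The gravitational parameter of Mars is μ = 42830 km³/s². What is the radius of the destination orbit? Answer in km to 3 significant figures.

r₂ = 28100 km

Transfer time t = 8.66 hours = 31176 s, and t = π√(a_t³/μ).
So a_t = (μ t²/π²)^(1/3) = (42830 × (31176)² / π²)^(1/3) = 16157 km.
Since a_t = (r₁ + r₂)/2, r₂ = 2a_t − r₁ = 2×16157 − 4220 = 28094 km.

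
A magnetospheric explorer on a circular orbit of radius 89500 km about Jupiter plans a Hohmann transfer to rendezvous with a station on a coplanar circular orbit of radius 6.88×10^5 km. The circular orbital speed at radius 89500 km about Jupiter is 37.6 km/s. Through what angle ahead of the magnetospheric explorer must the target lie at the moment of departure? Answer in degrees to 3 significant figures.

φ = 104°

From the circular-orbit relation v² = μ/r at r = 89500 km: μ = v²r = (37.6)² × 89500 = 1.26532×10^8 km³/s².
Transfer-ellipse semi-major axis a_t = (r₁ + r₂)/2 = (89500 + 6.880×10^5)/2 = 3.8875×10^5 km.
Transfer time t = π√(a_t³/μ) = 67694.9 s.
Target angular speed ω₂ = √(μ/r₂³) = 1.97114×10^-5 rad/s.
Angle swept by the target during transfer: ω₂·t = 1.33436 rad = 76.45°.
Arrival is 180° from departure on the ellipse, so φ = 180° − 76.45° = 104°.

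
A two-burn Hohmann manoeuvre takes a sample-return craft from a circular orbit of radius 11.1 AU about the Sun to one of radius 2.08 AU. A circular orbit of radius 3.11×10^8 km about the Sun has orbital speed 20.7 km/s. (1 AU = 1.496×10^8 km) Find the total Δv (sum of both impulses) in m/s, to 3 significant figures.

From the circular-orbit relation v² = μ/r at r = 3.11×10^8 km: μ = v²r = (20.7)² × 3.11×10^8 = 1.33260×10^11 km³/s².
In km: r₁ = 11.1 × 1.496×10^8 = 1.66056×10^9 km; r₂ = 2.08 × 1.496×10^8 = 3.11168×10^8 km.
The Hohmann ellipse has a_t = (r₁ + r₂)/2 = 9.85864×10^8 km.
Circular speed at r₁: v₁ = √(μ/r₁) = √(1.33260×10^11/1.66056×10^9) = 8.958 km/s.
Transfer-orbit speed at r₁ (vis-viva): v_a = √[μ(2/r₁ − 1/a_t)] = 5.033 km/s.
First burn Δv₁ = |v_a − v₁| = 3.925 km/s.
At r₂, v₂ = √(μ/r₂) = 20.69441 km/s.
Transfer-orbit speed at r₂: v_p = √[μ(2/r₂ − 1/a_t)] = 26.85789 km/s.
Second burn Δv₂ = |v₂ − v_p| = 6.163 km/s.
Total Δv = Δv₁ + Δv₂ = 10.09 km/s.

Δv = 10100 m/s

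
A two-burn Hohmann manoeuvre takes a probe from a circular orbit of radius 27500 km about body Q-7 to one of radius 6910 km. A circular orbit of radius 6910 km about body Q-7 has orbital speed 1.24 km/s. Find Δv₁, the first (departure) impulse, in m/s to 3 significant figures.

From the circular-orbit relation v² = μ/r at r = 6910 km: μ = v²r = (1.24)² × 6910 = 10624.8 km³/s².
The Hohmann ellipse has a_t = (r₁ + r₂)/2 = 17205 km.
Circular speed at r = 27500 km: v_c = √(μ/r) = 0.6216 km/s.
Vis-viva on the transfer ellipse at r = 27500 km gives v_t = √[μ(2/r − 1/a_t)] = 0.3939 km/s.
Δv₁ = |v_t − v_c| = |0.3939 − 0.6216| = 0.2277 km/s.

Δv₁ = 228 m/s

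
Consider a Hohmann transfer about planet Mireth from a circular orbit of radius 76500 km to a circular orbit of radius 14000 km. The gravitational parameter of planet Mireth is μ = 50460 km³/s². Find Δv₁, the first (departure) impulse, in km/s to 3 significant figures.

Δv₁ = 0.360 km/s

Transfer-ellipse semi-major axis a_t = (r₁ + r₂)/2 = (76500 + 14000)/2 = 45250 km.
Circular speed at r = 76500 km: v_c = √(μ/r) = 0.81216 km/s.
Transfer-orbit speed at the same r (vis-viva, a = a_t): v_t = √[μ(2/r − 1/a_t)] = 0.45175 km/s.
Δv₁ = |v_t − v_c| = |0.45175 − 0.81216| = 0.3604 km/s.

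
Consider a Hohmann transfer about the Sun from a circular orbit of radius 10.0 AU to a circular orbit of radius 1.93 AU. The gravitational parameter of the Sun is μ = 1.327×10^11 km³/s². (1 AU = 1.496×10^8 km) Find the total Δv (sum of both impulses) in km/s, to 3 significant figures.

Δv = 10.4 km/s

In km: r₁ = 10.0 × 1.496×10^8 = 1.496×10^9 km; r₂ = 1.93 × 1.496×10^8 = 2.88728×10^8 km.
Transfer-ellipse semi-major axis a_t = (r₁ + r₂)/2 = (1.496×10^9 + 2.88728×10^8)/2 = 8.92364×10^8 km.
At r₁ the circular-orbit speed is v₁ = √(μ/r₁) = 9.418 km/s.
On the transfer ellipse at r₁, vis-viva gives v_a = √[μ(2/r₁ − 1/a_t)] = 5.357 km/s.
First burn Δv₁ = |v_a − v₁| = 4.061 km/s.
Circular speed at r₂: v₂ = √(μ/r₂) = 21.44 km/s.
Transfer-orbit speed at r₂: v_p = √[μ(2/r₂ − 1/a_t)] = 27.76 km/s.
Second burn Δv₂ = |v₂ − v_p| = 6.320 km/s.
Total Δv = Δv₁ + Δv₂ = 10.38 km/s.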